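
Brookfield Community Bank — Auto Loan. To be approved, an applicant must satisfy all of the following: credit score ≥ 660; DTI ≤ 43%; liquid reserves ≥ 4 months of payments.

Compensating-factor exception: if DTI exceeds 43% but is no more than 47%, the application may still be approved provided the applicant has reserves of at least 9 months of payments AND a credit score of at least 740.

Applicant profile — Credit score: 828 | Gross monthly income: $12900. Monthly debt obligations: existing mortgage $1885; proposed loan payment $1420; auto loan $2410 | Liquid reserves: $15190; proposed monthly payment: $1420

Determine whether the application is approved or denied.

Credit score 828 ≥ 660 (meets base)
Total debts = (1,885 + 1,420 + 2,410) = 5,715. DTI: 5,715 ÷ 12,900 = 44.3%, over the 43% base limit.
Liquid reserves cover 15,190/1,420 = 10.7 months — ≥ 4 required
DTI 44.3% is within the 43%–47% exception band; checking compensating factors.
Override check — reserves: 10.7 mo (ok); score: 828 (ok).
Both compensating conditions met → exception applies.

Approved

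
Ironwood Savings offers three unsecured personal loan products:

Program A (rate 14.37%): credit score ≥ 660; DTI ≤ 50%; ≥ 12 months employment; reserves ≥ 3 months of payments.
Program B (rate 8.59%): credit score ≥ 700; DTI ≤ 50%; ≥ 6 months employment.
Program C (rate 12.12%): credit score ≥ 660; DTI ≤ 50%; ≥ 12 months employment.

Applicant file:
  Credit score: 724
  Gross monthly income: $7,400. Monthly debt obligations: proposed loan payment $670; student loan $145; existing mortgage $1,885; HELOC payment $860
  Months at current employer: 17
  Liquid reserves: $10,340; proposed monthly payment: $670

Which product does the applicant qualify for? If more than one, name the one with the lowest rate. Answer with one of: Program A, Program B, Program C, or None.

Total debts = (670 + 145 + 1,885 + 860) = 3,560; DTI = 3,560/7,400 = 48.1%.
Reserves = 10,340/670 = 15.4 months.
Program A: score 724 ≥ 660; DTI 48.1% ≤ 50%; employment 17 ≥ 12 mo; reserves 15.4 ≥ 3 mo → qualifies.
Program B: score 724 ≥ 700; DTI 48.1% ≤ 50%; employment 17 ≥ 6 mo → qualifies.
Program C: score 724 ≥ 660; DTI 48.1% ≤ 50%; employment 17 ≥ 12 mo → qualifies.
Qualifying: Program A, Program B, Program C. Lowest rate is 8.59% → Program B.

Program B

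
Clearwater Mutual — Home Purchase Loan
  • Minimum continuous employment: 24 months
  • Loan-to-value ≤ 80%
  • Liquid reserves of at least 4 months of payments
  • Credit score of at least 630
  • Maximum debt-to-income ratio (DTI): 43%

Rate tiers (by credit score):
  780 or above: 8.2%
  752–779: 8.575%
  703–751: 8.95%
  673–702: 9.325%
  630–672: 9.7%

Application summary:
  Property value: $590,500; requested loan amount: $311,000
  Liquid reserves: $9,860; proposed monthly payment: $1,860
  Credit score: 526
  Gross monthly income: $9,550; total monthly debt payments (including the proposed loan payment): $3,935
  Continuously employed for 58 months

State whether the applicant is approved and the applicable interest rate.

Denied

Credit score 526 < 630 (below minimum)
Loan-to-value = 311,000/590,500 = 52.7% — pass (80% max)
Employment 58 ≥ 24 months
Reserves: 9,860 ÷ 1,860 = 5.3 months (meets 4-month minimum)
Debt-to-income = 3,935/9,550 = 41.2% — meets 43% limit
Not all requirements met → denied.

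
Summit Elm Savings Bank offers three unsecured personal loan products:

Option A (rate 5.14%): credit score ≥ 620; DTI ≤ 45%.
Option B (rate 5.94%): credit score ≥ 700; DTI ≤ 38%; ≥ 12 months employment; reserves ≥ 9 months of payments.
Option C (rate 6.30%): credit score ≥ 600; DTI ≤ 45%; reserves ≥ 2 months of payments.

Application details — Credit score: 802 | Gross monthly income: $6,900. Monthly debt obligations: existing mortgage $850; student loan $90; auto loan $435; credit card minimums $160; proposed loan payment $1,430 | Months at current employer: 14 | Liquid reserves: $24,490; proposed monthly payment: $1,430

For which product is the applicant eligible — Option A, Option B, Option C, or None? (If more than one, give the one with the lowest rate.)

Option A

Total debts = (850 + 90 + 435 + 160 + 1,430) = 2,965; DTI = 2,965/6,900 = 43%.
Reserves = 24,490/1,430 = 17.1 months.
Option A: score 802 ≥ 620; DTI 43% ≤ 45% → qualifies.
Option B: score 802 ≥ 700; DTI 43% > 38%; employment 14 ≥ 12 mo; reserves 17.1 ≥ 9 mo → does not qualify.
Option C: score 802 ≥ 600; DTI 43% ≤ 45%; reserves 17.1 ≥ 2 mo → qualifies.
Qualifying: Option A, Option C. Lowest rate is 5.14% → Option A.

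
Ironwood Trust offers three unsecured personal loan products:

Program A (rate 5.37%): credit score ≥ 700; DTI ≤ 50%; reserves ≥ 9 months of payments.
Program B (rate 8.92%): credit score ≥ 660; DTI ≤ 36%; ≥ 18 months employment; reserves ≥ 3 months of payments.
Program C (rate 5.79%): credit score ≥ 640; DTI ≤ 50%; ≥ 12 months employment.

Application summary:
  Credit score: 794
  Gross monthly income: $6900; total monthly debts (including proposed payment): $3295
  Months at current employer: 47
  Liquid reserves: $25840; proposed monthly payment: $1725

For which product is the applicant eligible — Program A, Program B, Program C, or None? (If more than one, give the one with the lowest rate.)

Program A

DTI = 3,295/6,900 = 47.8%.
Reserves = 25,840/1,725 = 15.0 months.
Program A: score 794 ≥ 700; DTI 47.8% ≤ 50%; reserves 15.0 ≥ 9 mo → qualifies.
Program B: score 794 ≥ 660; DTI 47.8% > 36%; employment 47 ≥ 18 mo; reserves 15.0 ≥ 3 mo → does not qualify.
Program C: score 794 ≥ 640; DTI 47.8% ≤ 50%; employment 47 ≥ 12 mo → qualifies.
Qualifying: Program A, Program C. Lowest rate is 5.37% → Program A.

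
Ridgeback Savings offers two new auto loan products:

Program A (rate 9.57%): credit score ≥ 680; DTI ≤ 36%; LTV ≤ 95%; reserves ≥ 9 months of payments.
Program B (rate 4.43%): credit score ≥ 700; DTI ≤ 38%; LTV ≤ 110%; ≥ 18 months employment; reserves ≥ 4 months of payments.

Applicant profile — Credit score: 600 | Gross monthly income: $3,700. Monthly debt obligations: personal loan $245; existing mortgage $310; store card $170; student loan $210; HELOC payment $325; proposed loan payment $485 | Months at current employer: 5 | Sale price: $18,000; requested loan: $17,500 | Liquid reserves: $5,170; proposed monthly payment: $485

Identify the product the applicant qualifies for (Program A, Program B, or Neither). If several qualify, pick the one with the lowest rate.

Total debts = (245 + 310 + 170 + 210 + 325 + 485) = 1,745; DTI = 1,745/3,700 = 47.2%.
LTV = 17,500/18,000 = 97.2%.
Reserves = 5,170/485 = 10.7 months.
Program A: score 600 < 680; DTI 47.2% > 36%; LTV 97.2% > 95%; reserves 10.7 ≥ 9 mo → does not qualify.
Program B: score 600 < 700; DTI 47.2% > 38%; LTV 97.2% ≤ 110%; employment 5 < 18 mo; reserves 10.7 ≥ 4 mo → does not qualify.

Neither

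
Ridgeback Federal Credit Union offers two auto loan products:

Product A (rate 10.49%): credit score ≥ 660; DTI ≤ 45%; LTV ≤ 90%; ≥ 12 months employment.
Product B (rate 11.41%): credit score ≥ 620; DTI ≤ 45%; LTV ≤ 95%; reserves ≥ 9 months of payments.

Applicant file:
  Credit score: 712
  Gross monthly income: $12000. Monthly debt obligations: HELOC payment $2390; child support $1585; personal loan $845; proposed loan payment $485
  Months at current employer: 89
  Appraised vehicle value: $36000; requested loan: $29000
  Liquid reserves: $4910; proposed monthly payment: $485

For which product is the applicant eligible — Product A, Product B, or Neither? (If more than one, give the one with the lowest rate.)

Product A

Total debts = (2,390 + 1,585 + 845 + 485) = 5,305; DTI = 5,305/12,000 = 44.2%.
LTV = 29,000/36,000 = 80.6%.
Reserves = 4,910/485 = 10.1 months.
Product A: score 712 ≥ 660; DTI 44.2% ≤ 45%; LTV 80.6% ≤ 90%; employment 89 ≥ 12 mo → qualifies.
Product B: score 712 ≥ 620; DTI 44.2% ≤ 45%; LTV 80.6% ≤ 95%; reserves 10.1 ≥ 9 mo → qualifies.
Qualifying: Product A, Product B. Lowest rate is 10.49% → Product A.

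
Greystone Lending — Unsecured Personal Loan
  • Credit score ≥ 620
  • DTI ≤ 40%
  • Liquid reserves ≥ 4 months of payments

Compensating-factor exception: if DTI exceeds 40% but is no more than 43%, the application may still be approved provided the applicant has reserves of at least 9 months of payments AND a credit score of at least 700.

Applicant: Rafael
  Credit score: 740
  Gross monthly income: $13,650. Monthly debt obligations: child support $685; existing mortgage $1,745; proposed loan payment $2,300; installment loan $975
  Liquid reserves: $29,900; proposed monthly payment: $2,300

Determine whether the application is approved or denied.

Credit score 740 ≥ 620 (meets base)
Total debts = (685 + 1,745 + 2,300 + 975) = 5,705. DTI = 5,705/13,650 = 41.8% > 40% — standard DTI limit exceeded.
Reserves = 29,900/2,300 = 13.0 months ≥ 4
DTI 41.8% is within the 40%–43% exception band; checking compensating factors.
Reserves 13.0 ≥ 9 months; credit score 740 ≥ 700.
Both compensating conditions met → exception applies.

Approved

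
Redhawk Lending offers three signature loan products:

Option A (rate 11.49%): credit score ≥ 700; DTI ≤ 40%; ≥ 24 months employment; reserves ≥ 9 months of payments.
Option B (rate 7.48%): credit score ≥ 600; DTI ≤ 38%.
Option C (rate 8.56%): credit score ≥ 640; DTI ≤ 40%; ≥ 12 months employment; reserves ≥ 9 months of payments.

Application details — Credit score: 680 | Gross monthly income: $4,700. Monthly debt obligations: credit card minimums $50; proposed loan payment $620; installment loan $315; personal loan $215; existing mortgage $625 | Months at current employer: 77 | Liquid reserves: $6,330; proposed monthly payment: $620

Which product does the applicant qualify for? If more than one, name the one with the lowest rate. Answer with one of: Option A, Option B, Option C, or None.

Option C

Total debts = (50 + 620 + 315 + 215 + 625) = 1,825; DTI = 1,825/4,700 = 38.8%.
Reserves = 6,330/620 = 10.2 months.
Option A: score 680 < 700; DTI 38.8% ≤ 40%; employment 77 ≥ 24 mo; reserves 10.2 ≥ 9 mo → does not qualify.
Option B: score 680 ≥ 600; DTI 38.8% > 38% → does not qualify.
Option C: score 680 ≥ 640; DTI 38.8% ≤ 40%; employment 77 ≥ 12 mo; reserves 10.2 ≥ 9 mo → qualifies.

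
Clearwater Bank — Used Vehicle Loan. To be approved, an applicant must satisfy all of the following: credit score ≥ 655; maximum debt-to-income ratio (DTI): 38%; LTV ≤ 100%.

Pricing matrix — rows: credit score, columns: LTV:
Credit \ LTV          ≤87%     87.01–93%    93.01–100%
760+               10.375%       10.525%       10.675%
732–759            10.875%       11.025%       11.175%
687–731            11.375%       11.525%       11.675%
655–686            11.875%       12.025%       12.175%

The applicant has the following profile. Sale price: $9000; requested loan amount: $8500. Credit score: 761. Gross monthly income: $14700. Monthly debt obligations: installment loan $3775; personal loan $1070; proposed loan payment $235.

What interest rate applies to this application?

Credit score 761 ≥ 655; Total monthly debts = (3,775 + 1,070 + 235) = 5,080. DTI: 5,080 ÷ 14,700 = 34.6%, within the 38% cap
LTV = 8,500/9,000 = 94.4% ≤ 100%
Score 761 is in the 760+ band; LTV 94.4% is in the 93.01–100% band → 10.675%.

10.675%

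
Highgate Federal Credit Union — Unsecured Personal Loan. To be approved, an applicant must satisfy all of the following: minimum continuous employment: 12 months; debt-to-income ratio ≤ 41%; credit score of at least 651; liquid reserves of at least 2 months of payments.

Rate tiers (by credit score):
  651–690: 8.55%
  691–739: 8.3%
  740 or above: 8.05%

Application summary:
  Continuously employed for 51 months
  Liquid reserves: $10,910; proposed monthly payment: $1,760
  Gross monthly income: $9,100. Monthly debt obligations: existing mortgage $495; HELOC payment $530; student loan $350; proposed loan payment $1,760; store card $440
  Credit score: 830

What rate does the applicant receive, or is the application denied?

Approved at 8.05%

Credit score 830 ≥ 651 (meets minimum)
Reserves = 10,910/1,760 = 6.2 months ≥ 2
Total monthly debts = (495 + 530 + 350 + 1,760 + 440) = 3,575. DTI = 3,575/9,100 = 39.3% ≤ 41%
Employment 51 ≥ 12 months
All requirements met. Score 830 falls in the 740 or above tier → 8.05%.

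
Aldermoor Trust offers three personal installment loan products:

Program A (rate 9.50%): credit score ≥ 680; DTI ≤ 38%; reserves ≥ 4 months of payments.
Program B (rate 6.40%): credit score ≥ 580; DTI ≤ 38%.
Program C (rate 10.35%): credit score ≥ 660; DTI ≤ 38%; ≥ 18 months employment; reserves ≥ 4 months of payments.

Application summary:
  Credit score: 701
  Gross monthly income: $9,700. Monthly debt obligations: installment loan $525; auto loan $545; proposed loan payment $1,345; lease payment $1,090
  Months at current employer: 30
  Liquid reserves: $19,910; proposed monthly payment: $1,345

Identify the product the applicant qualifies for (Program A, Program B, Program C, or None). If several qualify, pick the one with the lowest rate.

Total debts = (525 + 545 + 1,345 + 1,090) = 3,505; DTI = 3,505/9,700 = 36.1%.
Reserves = 19,910/1,345 = 14.8 months.
Program A: score 701 ≥ 680; DTI 36.1% ≤ 38%; reserves 14.8 ≥ 4 mo → qualifies.
Program B: score 701 ≥ 580; DTI 36.1% ≤ 38% → qualifies.
Program C: score 701 ≥ 660; DTI 36.1% ≤ 38%; employment 30 ≥ 18 mo; reserves 14.8 ≥ 4 mo → qualifies.
Qualifying: Program A, Program B, Program C. Lowest rate is 6.40% → Program B.

Program B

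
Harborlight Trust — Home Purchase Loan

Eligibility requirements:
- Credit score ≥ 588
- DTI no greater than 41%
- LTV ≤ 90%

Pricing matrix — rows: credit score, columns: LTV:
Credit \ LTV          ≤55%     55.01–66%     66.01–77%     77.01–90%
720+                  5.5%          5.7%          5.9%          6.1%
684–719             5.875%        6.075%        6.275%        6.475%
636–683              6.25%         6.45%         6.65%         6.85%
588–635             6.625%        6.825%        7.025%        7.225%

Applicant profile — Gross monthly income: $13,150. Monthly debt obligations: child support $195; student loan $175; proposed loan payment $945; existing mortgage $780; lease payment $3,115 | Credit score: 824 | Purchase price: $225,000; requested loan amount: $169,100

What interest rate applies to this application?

5.9%

Credit score 824 ≥ 588; Total monthly debts = (195 + 175 + 945 + 780 + 3,115) = 5,210. DTI: 5,210 ÷ 13,150 = 39.6%, within the 41% cap
LTV: 169,100 ÷ 225,000 = 75.2%, within 90% cap
Row: 824 falls in 720+. Column: 75.2% falls in 66.01–77%. Rate = 5.9%.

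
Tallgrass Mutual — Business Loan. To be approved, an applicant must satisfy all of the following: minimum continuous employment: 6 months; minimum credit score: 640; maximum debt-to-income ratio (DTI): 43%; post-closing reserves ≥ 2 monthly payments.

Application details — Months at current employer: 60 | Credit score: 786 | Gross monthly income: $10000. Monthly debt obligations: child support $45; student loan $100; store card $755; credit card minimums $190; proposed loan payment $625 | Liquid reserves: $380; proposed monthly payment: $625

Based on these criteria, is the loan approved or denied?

Employment 60 ≥ 6 months
Credit score 786 ≥ 640 (meets)
Total monthly debts = (45 + 100 + 755 + 190 + 625) = 1,715. DTI: 1,715 ÷ 10,000 = 17.1%, within the 43% cap
Reserves: 380 ÷ 625 = 0.6 months (below 2-month minimum)
Fails on reserves.

Denied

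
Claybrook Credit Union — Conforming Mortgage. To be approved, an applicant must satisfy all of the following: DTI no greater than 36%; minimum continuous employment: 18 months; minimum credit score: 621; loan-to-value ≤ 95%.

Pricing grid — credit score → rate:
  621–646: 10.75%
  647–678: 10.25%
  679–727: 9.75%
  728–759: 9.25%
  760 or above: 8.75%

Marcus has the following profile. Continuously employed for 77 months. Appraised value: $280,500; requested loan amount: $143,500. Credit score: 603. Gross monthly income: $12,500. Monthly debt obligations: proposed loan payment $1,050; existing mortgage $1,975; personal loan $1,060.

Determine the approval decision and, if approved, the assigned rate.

Denied

Credit score 603 < 621 (below minimum)
LTV = 143,500/280,500 = 51.2% ≤ 95%
Employment 77 ≥ 18 months
Total monthly debts = (1,050 + 1,975 + 1,060) = 4,085. Debt-to-income = 4,085/12,500 = 32.7% — meets 36% limit
Not all requirements met → denied.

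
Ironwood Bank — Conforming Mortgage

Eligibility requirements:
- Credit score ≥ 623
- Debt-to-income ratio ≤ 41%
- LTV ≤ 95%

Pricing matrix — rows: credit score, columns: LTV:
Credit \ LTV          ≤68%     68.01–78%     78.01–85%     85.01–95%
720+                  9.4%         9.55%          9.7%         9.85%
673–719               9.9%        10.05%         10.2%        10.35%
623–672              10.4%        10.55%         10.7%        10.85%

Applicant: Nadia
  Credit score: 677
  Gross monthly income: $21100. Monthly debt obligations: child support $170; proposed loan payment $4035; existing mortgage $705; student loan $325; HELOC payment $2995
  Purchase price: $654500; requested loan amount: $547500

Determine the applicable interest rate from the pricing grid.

10.2%

Credit score 677 ≥ 623; Total monthly debts = (170 + 4,035 + 705 + 325 + 2,995) = 8,230. DTI = 8,230/21,100 = 39% ≤ 41%
LTV: 547,500 ÷ 654,500 = 83.7%, within 95% cap
Row: 677 falls in 673–719. Column: 83.7% falls in 78.01–85%. Rate = 10.2%.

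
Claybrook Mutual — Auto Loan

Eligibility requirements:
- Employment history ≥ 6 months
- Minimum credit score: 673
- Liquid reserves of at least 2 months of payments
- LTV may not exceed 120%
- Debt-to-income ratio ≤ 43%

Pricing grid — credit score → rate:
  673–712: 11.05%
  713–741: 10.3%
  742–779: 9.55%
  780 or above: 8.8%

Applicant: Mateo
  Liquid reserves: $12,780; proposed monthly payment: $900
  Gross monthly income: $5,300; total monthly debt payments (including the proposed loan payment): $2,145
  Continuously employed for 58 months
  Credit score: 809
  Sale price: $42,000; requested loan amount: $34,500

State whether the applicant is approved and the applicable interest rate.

Approved at 8.8%

Credit score 809 ≥ 673 (meets minimum)
Employment 58 ≥ 6 months
Reserves: 12,780 ÷ 900 = 14.2 months (meets 2-month minimum)
DTI = 2,145/5,300 = 40.5% ≤ 43%
LTV: 34,500 ÷ 42,000 = 82.1%, within 120% cap
All requirements met. Score 809 falls in the 780 or above tier → 8.8%.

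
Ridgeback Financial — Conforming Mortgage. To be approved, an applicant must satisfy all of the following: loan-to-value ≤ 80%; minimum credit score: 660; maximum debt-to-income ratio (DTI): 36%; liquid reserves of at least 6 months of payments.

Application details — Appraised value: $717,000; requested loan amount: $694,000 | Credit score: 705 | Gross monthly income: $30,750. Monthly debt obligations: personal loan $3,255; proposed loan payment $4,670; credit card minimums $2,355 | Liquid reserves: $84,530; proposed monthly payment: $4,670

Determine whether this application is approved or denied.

Denied

Loan-to-value = 694,000/717,000 = 96.8% — fail (80% max)
Credit score 705 ≥ 660 (meets)
Total monthly debts = (3,255 + 4,670 + 2,355) = 10,280. DTI: 10,280 ÷ 30,750 = 33.4%, within the 36% cap
Reserves: 84,530 ÷ 4,670 = 18.1 months (meets 6-month minimum)
Fails on LTV.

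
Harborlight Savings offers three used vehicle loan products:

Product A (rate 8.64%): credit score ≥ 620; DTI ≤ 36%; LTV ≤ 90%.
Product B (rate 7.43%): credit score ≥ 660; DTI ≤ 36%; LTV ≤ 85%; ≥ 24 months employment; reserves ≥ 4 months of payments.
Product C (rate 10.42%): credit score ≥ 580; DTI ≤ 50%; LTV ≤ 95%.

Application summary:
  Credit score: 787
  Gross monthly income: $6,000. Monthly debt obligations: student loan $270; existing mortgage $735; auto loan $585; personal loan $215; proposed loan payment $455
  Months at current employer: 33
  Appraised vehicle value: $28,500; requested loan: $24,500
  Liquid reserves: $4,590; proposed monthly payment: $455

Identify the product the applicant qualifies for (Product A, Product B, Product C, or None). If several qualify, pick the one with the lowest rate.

Product C

Total debts = (270 + 735 + 585 + 215 + 455) = 2,260; DTI = 2,260/6,000 = 37.7%.
LTV = 24,500/28,500 = 86%.
Reserves = 4,590/455 = 10.1 months.
Product A: score 787 ≥ 620; DTI 37.7% > 36%; LTV 86% ≤ 90% → does not qualify.
Product B: score 787 ≥ 660; DTI 37.7% > 36%; LTV 86% > 85%; employment 33 ≥ 24 mo; reserves 10.1 ≥ 4 mo → does not qualify.
Product C: score 787 ≥ 580; DTI 37.7% ≤ 50%; LTV 86% ≤ 95% → qualifies.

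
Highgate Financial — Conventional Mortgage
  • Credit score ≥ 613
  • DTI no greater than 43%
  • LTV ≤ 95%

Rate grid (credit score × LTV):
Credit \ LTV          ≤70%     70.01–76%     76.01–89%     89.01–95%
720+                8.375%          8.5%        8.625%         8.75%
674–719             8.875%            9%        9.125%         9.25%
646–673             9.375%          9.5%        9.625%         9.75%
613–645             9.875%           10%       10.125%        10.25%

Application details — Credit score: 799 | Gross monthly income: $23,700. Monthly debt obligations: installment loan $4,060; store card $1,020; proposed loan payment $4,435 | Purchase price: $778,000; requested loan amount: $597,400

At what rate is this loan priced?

Credit score 799 ≥ 613; Total monthly debts = (4,060 + 1,020 + 4,435) = 9,515. Debt-to-income = 9,515/23,700 = 40.1% — meets 43% limit
Loan-to-value = 597,400/778,000 = 76.8% — pass (95% max)
Score 799 is in the 720+ band; LTV 76.8% is in the 76.01–89% band → 8.625%.

8.625%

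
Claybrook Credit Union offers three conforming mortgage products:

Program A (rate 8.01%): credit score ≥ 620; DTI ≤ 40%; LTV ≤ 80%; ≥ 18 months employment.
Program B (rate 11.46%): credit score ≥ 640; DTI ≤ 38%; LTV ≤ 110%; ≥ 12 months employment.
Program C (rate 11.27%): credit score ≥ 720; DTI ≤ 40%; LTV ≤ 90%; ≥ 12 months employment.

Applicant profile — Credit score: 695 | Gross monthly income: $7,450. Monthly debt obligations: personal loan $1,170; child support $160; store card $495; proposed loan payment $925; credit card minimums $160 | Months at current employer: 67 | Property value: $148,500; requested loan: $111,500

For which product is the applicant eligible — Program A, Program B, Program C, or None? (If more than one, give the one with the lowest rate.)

Program A

Total debts = (1,170 + 160 + 495 + 925 + 160) = 2,910; DTI = 2,910/7,450 = 39.1%.
LTV = 111,500/148,500 = 75.1%.
Program A: score 695 ≥ 620; DTI 39.1% ≤ 40%; LTV 75.1% ≤ 80%; employment 67 ≥ 18 mo → qualifies.
Program B: score 695 ≥ 640; DTI 39.1% > 38%; LTV 75.1% ≤ 110%; employment 67 ≥ 12 mo → does not qualify.
Program C: score 695 < 720; DTI 39.1% ≤ 40%; LTV 75.1% ≤ 90%; employment 67 ≥ 12 mo → does not qualify.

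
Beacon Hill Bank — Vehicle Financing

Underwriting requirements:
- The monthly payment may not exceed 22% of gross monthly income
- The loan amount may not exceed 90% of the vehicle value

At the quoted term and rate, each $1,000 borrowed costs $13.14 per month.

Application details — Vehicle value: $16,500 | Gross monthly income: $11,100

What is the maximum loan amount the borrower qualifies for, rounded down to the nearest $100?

$14,800

Payment cap: 22% × $11,100 = $2,442/month.
At $13.14 per $1,000, that supports 2,442/13.14 × 1,000 ≈ $185,844 → $185,800.
LTV cap: 90% × $16,500 = $14,850 → $14,800.
Binding constraint: loan-to-value.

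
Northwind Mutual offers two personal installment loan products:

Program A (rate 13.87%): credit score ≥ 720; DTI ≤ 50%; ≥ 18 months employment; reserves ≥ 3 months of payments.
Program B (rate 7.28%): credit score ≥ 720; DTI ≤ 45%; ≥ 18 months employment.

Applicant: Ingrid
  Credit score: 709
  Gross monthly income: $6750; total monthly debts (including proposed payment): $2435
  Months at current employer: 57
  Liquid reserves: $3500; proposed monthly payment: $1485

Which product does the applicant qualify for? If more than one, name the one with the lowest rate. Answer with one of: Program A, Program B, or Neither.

DTI = 2,435/6,750 = 36.1%.
Reserves = 3,500/1,485 = 2.4 months.
Program A: score 709 < 720; DTI 36.1% ≤ 50%; employment 57 ≥ 18 mo; reserves 2.4 < 3 mo → does not qualify.
Program B: score 709 < 720; DTI 36.1% ≤ 45%; employment 57 ≥ 18 mo → does not qualify.

Neither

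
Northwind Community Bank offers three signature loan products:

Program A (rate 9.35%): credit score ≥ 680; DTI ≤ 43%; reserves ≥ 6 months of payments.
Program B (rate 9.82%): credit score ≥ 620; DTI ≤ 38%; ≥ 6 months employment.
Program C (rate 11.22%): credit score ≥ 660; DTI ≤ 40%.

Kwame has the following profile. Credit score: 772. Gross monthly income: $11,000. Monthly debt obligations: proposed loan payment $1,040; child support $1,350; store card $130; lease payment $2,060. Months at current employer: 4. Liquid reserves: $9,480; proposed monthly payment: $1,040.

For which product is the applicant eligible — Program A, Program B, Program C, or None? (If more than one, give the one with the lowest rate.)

Total debts = (1,040 + 1,350 + 130 + 2,060) = 4,580; DTI = 4,580/11,000 = 41.6%.
Reserves = 9,480/1,040 = 9.1 months.
Program A: score 772 ≥ 680; DTI 41.6% ≤ 43%; reserves 9.1 ≥ 6 mo → qualifies.
Program B: score 772 ≥ 620; DTI 41.6% > 38%; employment 4 < 6 mo → does not qualify.
Program C: score 772 ≥ 660; DTI 41.6% > 40% → does not qualify.

Program A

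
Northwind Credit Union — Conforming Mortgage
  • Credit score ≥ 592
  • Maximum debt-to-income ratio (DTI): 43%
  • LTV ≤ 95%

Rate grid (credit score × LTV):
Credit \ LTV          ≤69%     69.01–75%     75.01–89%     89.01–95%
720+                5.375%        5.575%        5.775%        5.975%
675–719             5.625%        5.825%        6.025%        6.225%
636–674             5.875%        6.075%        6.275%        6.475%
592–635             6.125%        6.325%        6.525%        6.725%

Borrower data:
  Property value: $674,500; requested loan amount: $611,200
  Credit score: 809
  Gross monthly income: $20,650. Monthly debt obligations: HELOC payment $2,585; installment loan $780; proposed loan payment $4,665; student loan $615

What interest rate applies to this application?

Credit score 809 ≥ 592; Total monthly debts = (2,585 + 780 + 4,665 + 615) = 8,645. DTI = 8,645/20,650 = 41.9% ≤ 43%
LTV: 611,200 ÷ 674,500 = 90.6%, within 95% cap
Credit 809 → row 720+; LTV 90.6% → column 89.01–95%. Grid cell → 5.975%.

5.975%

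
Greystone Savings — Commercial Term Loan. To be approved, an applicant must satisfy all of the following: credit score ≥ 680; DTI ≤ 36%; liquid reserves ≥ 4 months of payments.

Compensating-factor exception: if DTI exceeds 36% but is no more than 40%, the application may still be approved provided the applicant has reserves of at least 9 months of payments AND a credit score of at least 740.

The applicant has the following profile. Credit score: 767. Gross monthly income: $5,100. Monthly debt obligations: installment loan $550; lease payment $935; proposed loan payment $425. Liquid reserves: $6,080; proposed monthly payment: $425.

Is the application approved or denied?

Approved

Credit score 767 ≥ 680 (meets base)
Total debts = (550 + 935 + 425) = 1,910. DTI = 1,910/5,100 = 37.5% > 36% — standard DTI limit exceeded.
Reserves: 6,080 ÷ 425 = 14.3 months (meets 4-month minimum)
37.5% falls in the override range (36%–40%), so the compensating-factor test applies.
Override check — reserves: 14.3 mo (ok); score: 767 (ok).
Both compensating conditions met → exception applies.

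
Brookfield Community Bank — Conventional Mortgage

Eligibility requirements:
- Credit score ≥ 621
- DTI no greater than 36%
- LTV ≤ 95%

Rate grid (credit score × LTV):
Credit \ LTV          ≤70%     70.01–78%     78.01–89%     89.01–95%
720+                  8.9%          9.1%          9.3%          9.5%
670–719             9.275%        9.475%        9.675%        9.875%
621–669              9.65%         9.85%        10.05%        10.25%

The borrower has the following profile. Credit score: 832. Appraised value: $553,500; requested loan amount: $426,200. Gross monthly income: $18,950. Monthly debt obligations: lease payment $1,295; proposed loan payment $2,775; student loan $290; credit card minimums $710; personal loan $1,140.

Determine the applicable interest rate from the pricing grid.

9.1%

Credit score 832 ≥ 621; Total monthly debts = (1,295 + 2,775 + 290 + 710 + 1,140) = 6,210. Debt-to-income = 6,210/18,950 = 32.8% — meets 36% limit
Loan-to-value = 426,200/553,500 = 77% — pass (95% max)
Score 832 is in the 720+ band; LTV 77% is in the 70.01–78% band → 9.1%.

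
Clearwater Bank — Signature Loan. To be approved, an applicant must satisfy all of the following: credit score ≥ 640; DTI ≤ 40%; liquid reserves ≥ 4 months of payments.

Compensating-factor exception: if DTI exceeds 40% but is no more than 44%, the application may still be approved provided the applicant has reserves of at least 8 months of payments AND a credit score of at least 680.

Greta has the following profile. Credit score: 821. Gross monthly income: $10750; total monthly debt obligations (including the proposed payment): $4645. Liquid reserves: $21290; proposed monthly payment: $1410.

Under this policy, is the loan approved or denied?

Credit score 821 ≥ 640 (meets base)
DTI = 4,645/10,750 = 43.2% > 40% — standard DTI limit exceeded.
Liquid reserves cover 21,290/1,410 = 15.1 months — ≥ 4 required
DTI 43.2% is within the 40%–44% exception band; checking compensating factors.
Override check — reserves: 15.1 mo (ok); score: 821 (ok).
Both override conditions satisfied; DTI exception granted.

Approved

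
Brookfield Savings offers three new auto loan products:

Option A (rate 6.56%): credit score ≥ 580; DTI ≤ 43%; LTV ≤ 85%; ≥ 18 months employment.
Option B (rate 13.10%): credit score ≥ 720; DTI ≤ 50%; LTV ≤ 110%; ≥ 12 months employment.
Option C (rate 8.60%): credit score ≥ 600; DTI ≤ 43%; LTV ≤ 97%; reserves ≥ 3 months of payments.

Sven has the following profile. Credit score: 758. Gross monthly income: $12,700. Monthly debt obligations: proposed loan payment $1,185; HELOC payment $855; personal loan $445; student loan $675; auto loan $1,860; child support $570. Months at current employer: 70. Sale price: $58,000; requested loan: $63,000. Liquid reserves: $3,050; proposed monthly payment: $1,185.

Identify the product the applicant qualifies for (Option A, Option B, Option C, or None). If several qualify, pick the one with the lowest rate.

Total debts = (1,185 + 855 + 445 + 675 + 1,860 + 570) = 5,590; DTI = 5,590/12,700 = 44%.
LTV = 63,000/58,000 = 108.6%.
Reserves = 3,050/1,185 = 2.6 months.
Option A: score 758 ≥ 580; DTI 44% > 43%; LTV 108.6% > 85%; employment 70 ≥ 18 mo → does not qualify.
Option B: score 758 ≥ 720; DTI 44% ≤ 50%; LTV 108.6% ≤ 110%; employment 70 ≥ 12 mo → qualifies.
Option C: score 758 ≥ 600; DTI 44% > 43%; LTV 108.6% > 97%; reserves 2.6 < 3 mo → does not qualify.

Option B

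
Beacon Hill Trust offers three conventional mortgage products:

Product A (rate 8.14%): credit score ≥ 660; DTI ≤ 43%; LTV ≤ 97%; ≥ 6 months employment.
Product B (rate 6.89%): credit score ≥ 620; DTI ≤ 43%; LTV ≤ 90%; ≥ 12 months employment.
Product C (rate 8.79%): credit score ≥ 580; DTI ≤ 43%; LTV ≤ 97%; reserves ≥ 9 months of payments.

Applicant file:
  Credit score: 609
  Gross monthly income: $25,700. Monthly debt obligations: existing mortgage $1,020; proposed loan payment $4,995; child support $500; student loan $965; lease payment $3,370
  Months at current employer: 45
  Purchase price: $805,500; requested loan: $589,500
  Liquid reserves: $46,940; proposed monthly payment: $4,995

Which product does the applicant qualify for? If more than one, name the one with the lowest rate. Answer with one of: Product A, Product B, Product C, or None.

Product C

Total debts = (1,020 + 4,995 + 500 + 965 + 3,370) = 10,850; DTI = 10,850/25,700 = 42.2%.
LTV = 589,500/805,500 = 73.2%.
Reserves = 46,940/4,995 = 9.4 months.
Product A: score 609 < 660; DTI 42.2% ≤ 43%; LTV 73.2% ≤ 97%; employment 45 ≥ 6 mo → does not qualify.
Product B: score 609 < 620; DTI 42.2% ≤ 43%; LTV 73.2% ≤ 90%; employment 45 ≥ 12 mo → does not qualify.
Product C: score 609 ≥ 580; DTI 42.2% ≤ 43%; LTV 73.2% ≤ 97%; reserves 9.4 ≥ 9 mo → qualifies.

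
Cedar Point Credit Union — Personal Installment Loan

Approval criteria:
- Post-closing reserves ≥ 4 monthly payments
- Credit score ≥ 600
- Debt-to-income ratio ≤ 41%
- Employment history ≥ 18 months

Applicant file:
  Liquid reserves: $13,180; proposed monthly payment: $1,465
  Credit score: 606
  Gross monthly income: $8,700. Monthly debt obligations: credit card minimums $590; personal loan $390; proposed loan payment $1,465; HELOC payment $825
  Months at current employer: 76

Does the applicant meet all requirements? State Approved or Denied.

Liquid reserves cover 13,180/1,465 = 9.0 months — ≥ 4 required
Credit score 606 ≥ 600 (meets)
Total monthly debts = (590 + 390 + 1,465 + 825) = 3,270. DTI = 3,270/8,700 = 37.6% ≤ 41%
Employment 76 ≥ 18 months
All criteria satisfied.

Approved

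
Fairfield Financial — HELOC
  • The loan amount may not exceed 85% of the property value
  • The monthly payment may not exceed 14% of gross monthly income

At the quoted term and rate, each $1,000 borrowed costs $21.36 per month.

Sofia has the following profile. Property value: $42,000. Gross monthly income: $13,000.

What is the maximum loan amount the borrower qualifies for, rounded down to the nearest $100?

$35,700

Payment cap: 14% × $13,000 = $1,820/month.
At $21.36 per $1,000, that supports 1,820/21.36 × 1,000 ≈ $85,205 → $85,200.
LTV cap: 85% × $42,000 = $35,700 → $35,700.
Binding constraint: loan-to-value.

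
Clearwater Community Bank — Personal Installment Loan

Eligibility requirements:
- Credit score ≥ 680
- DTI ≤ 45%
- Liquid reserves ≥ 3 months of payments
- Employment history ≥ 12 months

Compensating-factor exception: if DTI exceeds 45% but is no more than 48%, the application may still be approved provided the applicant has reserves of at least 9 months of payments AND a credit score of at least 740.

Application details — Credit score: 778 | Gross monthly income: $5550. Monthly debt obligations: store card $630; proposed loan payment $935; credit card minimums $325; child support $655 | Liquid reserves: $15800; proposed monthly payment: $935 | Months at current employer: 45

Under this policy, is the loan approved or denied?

Approved

Credit score 778 ≥ 680 (meets base)
Total debts = (630 + 935 + 325 + 655) = 2,545. DTI: 2,545 ÷ 5,550 = 45.9%, over the 45% base limit.
Reserves = 15,800/935 = 16.9 months ≥ 3
Employment 45 ≥ 12 months
45.9% falls in the override range (45%–48%), so the compensating-factor test applies.
Reserves 16.9 ≥ 9 months; credit score 778 ≥ 740.
Both override conditions satisfied; DTI exception granted.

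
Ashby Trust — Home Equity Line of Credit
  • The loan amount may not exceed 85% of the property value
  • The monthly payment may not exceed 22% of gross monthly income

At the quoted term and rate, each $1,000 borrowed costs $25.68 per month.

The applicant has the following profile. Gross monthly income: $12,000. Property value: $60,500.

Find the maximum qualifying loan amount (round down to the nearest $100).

$51,400

Payment cap: 22% × $12,000 = $2,640/month.
At $25.68 per $1,000, that supports 2,640/25.68 × 1,000 ≈ $102,803 → $102,800.
LTV cap: 85% × $60,500 = $51,425 → $51,400.
Binding constraint: loan-to-value.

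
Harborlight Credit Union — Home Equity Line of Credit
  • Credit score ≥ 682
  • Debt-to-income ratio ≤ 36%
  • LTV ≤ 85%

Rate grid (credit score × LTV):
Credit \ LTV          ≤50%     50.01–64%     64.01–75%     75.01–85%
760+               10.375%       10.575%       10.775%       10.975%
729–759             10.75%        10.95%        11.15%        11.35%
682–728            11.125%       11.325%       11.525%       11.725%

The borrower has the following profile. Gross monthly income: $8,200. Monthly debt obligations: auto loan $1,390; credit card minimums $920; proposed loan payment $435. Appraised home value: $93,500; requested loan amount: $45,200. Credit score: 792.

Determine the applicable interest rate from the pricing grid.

10.375%

Credit score 792 ≥ 682; Total monthly debts = (1,390 + 920 + 435) = 2,745. Debt-to-income = 2,745/8,200 = 33.5% — meets 36% limit
LTV: 45,200 ÷ 93,500 = 48.3%, within 85% cap
Score 792 is in the 760+ band; LTV 48.3% is in the ≤50% band → 10.375%.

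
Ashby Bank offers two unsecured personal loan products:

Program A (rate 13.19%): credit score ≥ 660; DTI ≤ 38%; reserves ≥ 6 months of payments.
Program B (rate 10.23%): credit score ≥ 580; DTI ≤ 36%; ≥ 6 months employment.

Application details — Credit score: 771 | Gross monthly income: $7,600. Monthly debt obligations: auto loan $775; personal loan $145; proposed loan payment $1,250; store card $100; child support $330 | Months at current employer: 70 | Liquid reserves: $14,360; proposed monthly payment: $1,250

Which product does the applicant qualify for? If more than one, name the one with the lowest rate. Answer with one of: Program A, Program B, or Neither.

Program B

Total debts = (775 + 145 + 1,250 + 100 + 330) = 2,600; DTI = 2,600/7,600 = 34.2%.
Reserves = 14,360/1,250 = 11.5 months.
Program A: score 771 ≥ 660; DTI 34.2% ≤ 38%; reserves 11.5 ≥ 6 mo → qualifies.
Program B: score 771 ≥ 580; DTI 34.2% ≤ 36%; employment 70 ≥ 6 mo → qualifies.
Qualifying: Program A, Program B. Lowest rate is 10.23% → Program B.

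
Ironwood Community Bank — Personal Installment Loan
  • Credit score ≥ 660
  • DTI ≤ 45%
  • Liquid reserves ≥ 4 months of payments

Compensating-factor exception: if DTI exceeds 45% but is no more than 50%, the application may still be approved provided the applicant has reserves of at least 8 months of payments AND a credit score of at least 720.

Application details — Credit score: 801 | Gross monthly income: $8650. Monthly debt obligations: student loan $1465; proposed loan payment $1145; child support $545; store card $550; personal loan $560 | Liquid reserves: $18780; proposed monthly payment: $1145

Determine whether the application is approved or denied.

Credit score 801 ≥ 660 (meets base)
Total debts = (1,465 + 1,145 + 545 + 550 + 560) = 4,265. DTI: 4,265 ÷ 8,650 = 49.3%, over the 45% base limit.
Liquid reserves cover 18,780/1,145 = 16.4 months — ≥ 4 required
49.3% falls in the override range (45%–50%), so the compensating-factor test applies.
Override check — reserves: 16.4 mo (ok); score: 801 (ok).
Both override conditions satisfied; DTI exception granted.

Approved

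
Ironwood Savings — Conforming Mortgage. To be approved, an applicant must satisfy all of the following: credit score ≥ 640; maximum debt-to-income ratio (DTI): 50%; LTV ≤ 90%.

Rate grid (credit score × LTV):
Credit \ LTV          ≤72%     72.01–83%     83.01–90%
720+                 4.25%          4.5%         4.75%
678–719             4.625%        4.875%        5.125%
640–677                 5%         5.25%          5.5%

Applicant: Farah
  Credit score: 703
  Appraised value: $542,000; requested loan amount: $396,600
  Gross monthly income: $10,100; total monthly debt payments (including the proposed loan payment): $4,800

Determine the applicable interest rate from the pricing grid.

Credit score 703 ≥ 640; DTI: 4,800 ÷ 10,100 = 47.5%, within the 50% cap
LTV: 396,600 ÷ 542,000 = 73.2%, within 90% cap
Row: 703 falls in 678–719. Column: 73.2% falls in 72.01–83%. Rate = 4.875%.

4.875%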